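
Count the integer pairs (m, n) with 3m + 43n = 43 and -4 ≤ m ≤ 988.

23

gcd(43, 3) = 1.
By Bézout, 3·(-14) + 43·(1) = 1.
Particular solution: (0, 1).
General solution: m = 0 + 43t, n = 1 - 3t for integer t.
-4 ≤ 0 + 43t ≤ 988 gives t ∈ [0, 22], which is 23 values.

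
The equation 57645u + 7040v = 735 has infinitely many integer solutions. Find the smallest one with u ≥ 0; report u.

59

gcd(57645, 7040):
  57645 = 8·7040 + 1325
  7040 = 5·1325 + 415
  1325 = 3·415 + 80
  415 = 5·80 + 15
  80 = 5·15 + 5
  15 = 3·5
so gcd(57645, 7040) = 5.
5 divides 735, so solutions exist.
Back-substitute for Bézout coefficients:
  5 = 80 - 5·15
  ... = 57645·(441) + 7040·(-3611)
Scale by 735/5 = 147: (u₀, v₀) = (64827, -530817).
General solution: u = 64827 + 1408t, v = -530817 - 11529t for integer t.
u ≥ 0: smallest is 64827 mod 1408 = 59 (at t = -46), with v = -483.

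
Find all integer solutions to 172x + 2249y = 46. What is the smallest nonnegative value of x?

gcd(2249, 172) = 1.
1 divides 46, so solutions exist.
By Bézout, 172*(-693) + 2249*(53) = 1.
Scale by 46/1 = 46: (x₀, y₀) = (-31878, 2438).
General solution: x = -31878 + 2249t, y = 2438 - 172t for integer t.
x ≥ 0: smallest is -31878 mod 2249 = 1857 (at t = 15), with y = -142.

1857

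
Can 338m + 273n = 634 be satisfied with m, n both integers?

gcd(338, 273):
  338 = 1*273 + 65
  273 = 4*65 + 13
  65 = 5*13
so gcd(338, 273) = 13.
13 does not divide 634 (remainder 10), so no integer solutions.

no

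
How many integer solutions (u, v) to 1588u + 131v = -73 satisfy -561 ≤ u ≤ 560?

9

gcd(1588, 131) = 1.
By Bézout, 1588*(41) + 131*(-497) = 1.
Particular solution: (20, -243).
General solution: u = 20 + 131t, v = -243 - 1588t for integer t.
-561 ≤ 20 + 131t ≤ 560 gives t ∈ [-4, 4], which is 9 values.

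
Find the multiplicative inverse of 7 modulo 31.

9

gcd(31, 7) = 1  (31 = 4*7 + 3, 7 = 2*3 + 1, 3 = 3*1).
Back-substituting, 7*(9) + 31*(-2) = 1.
So 7*9 ≡ 1 (mod 31), and 9 mod 31 = 9.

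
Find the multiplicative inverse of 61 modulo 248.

61

gcd(248, 61) = 1  (248 = 4*61 + 4, 61 = 15*4 + 1, 4 = 4*1).
Back-substituting, 61*(61) + 248*(-15) = 1.
So 61*61 ≡ 1 (mod 248), and 61 mod 248 = 61.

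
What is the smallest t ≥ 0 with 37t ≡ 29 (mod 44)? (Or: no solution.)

gcd(44, 37) = 1.
1 divides 29, so solutions exist.
By Bézout, 37·(-19) + 44·(16) = 1.
So 37·(-19) ≡ 1 (mod 44); multiply by 29: t ≡ -551 (mod 44).
Smallest nonnegative: t = -551 mod 44 = 21.

21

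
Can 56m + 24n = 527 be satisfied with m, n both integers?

gcd(56, 24) = 8.
8 does not divide 527 (remainder 7), so no integer solutions.

no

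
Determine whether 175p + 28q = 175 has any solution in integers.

yes

gcd(175, 28):
  175 = 6·28 + 7
  28 = 4·7
so gcd(175, 28) = 7.
7 divides 175, so integer solutions exist.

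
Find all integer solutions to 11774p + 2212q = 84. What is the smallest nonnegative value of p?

gcd(11774, 2212):
  11774 = 5*2212 + 714
  2212 = 3*714 + 70
  714 = 10*70 + 14
  70 = 5*14
so gcd(11774, 2212) = 14.
14 divides 84, so solutions exist.
Back-substitute for Bézout coefficients:
  14 = 714 - 10*70
  ... = 11774*(31) + 2212*(-165)
Scale by 84/14 = 6: (p₀, q₀) = (186, -990).
General solution: p = 186 + 158t, q = -990 - 841t for integer t.
p ≥ 0: smallest is 186 mod 158 = 28 (at t = -1), with q = -149.

28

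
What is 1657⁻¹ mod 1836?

gcd(1836, 1657) = 1.
By Bézout, 1657*(-359) + 1836*(324) = 1.
So 1657*-359 ≡ 1 (mod 1836), and -359 mod 1836 = 1477.

1477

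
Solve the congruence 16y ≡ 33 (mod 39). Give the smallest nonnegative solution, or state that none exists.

24

gcd(39, 16) = 1  (39 = 2·16 + 7, 16 = 2·7 + 2, 7 = 3·2 + 1, 2 = 2·1).
1 divides 33, so solutions exist.
Back-substituting, 16·(-17) + 39·(7) = 1.
So 16·(-17) ≡ 1 (mod 39); multiply by 33: y ≡ -561 (mod 39).
Smallest nonnegative: y = -561 mod 39 = 24.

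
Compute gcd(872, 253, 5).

1

gcd(872, 253) = 1.
gcd(1, 5) = 1.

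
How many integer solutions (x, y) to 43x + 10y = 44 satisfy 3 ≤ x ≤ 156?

15

gcd(43, 10):
  43 = 4·10 + 3
  10 = 3·3 + 1
  3 = 3·1
so gcd(43, 10) = 1.
Back-substitute for Bézout coefficients:
  1 = 10 - 3·3
  ... = 43·(-3) + 10·(13)
Scale by 44: particular solution (-132, 572); reduce x mod 10: (8, -30).
General solution: x = 8 + 10t, y = -30 - 43t for integer t.
3 ≤ 8 + 10t ≤ 156 gives t ∈ [0, 14], which is 15 values.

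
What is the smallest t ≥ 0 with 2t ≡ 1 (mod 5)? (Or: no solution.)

3

gcd(5, 2):
  5 = 2·2 + 1
  2 = 2·1
so gcd(5, 2) = 1.
1 divides 1, so solutions exist.
Back-substitute for Bézout coefficients:
  1 = 5 - 2·2
  ... = 2·(-2) + 5·(1)
So 2·(-2) ≡ 1 (mod 5); multiply by 1: t ≡ -2 (mod 5).
Smallest nonnegative: t = -2 mod 5 = 3.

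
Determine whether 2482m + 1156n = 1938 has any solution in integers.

gcd(2482, 1156):
  2482 = 2·1156 + 170
  1156 = 6·170 + 136
  170 = 1·136 + 34
  136 = 4·34
so gcd(2482, 1156) = 34.
34 divides 1938, so integer solutions exist.

yes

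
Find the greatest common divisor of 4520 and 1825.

gcd(4520, 1825):
  4520 = 2·1825 + 870
  1825 = 2·870 + 85
  870 = 10·85 + 20
  85 = 4·20 + 5
  20 = 4·5
so gcd(4520, 1825) = 5.

5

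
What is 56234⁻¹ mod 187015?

173729

gcd(187015, 56234) = 1.
By Bézout, 56234*(-13286) + 187015*(3995) = 1.
So 56234*-13286 ≡ 1 (mod 187015), and -13286 mod 187015 = 173729.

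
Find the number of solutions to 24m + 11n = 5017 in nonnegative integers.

19

gcd(24, 11) = 1.
By Bézout, 24×(-5) + 11×(11) = 1.
One solution: (6, 443).
General: m = 6 + 11t, n = 443 - 24t.
m ≥ 0 ⇒ t ≥ 0; n ≥ 0 ⇒ t ≤ 18. So t ∈ [0, 18]: 19 solutions.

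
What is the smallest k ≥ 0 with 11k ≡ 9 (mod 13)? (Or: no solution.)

gcd(13, 11) = 1  (13 = 1×11 + 2, 11 = 5×2 + 1, 2 = 2×1).
1 divides 9, so solutions exist.
Back-substituting, 11×(6) + 13×(-5) = 1.
So 11×(6) ≡ 1 (mod 13); multiply by 9: k ≡ 54 (mod 13).
Smallest nonnegative: k = 54 mod 13 = 2.

2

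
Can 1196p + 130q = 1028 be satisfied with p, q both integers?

gcd(1196, 130) = 26.
26 does not divide 1028 (remainder 14), so no integer solutions.

no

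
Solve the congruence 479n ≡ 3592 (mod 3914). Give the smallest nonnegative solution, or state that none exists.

2418

gcd(3914, 479) = 1.
1 divides 3592, so solutions exist.
By Bézout, 479·(-907) + 3914·(111) = 1.
So 479·(-907) ≡ 1 (mod 3914); multiply by 3592: n ≡ -3257944 (mod 3914).
Smallest nonnegative: n = -3257944 mod 3914 = 2418.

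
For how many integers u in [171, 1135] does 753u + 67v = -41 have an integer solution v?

gcd(753, 67) = 1.
By Bézout, 753·(21) + 67·(-236) = 1.
Particular solution: (10, -113).
General solution: u = 10 + 67t, v = -113 - 753t for integer t.
171 ≤ 10 + 67t ≤ 1135 gives t ∈ [3, 16], which is 14 values.

14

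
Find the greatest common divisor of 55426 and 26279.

1

gcd(55426, 26279) = 1  (55426 = 2×26279 + 2868, 26279 = 9×2868 + 467, 2868 = 6×467 + 66, 467 = 7×66 + 5, 66 = 13×5 + 1, 5 = 5×1).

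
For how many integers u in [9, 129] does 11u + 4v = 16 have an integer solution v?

30

gcd(11, 4) = 1  (11 = 2×4 + 3, 4 = 1×3 + 1, 3 = 3×1).
Back-substituting, 11×(-1) + 4×(3) = 1.
Scale by 16: particular solution (-16, 48); reduce u mod 4: (0, 4).
General solution: u = 0 + 4t, v = 4 - 11t for integer t.
9 ≤ 0 + 4t ≤ 129 gives t ∈ [3, 32], which is 30 values.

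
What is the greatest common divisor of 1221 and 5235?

3

gcd(5235, 1221) = 3  (5235 = 4*1221 + 351, 1221 = 3*351 + 168, 351 = 2*168 + 15, 168 = 11*15 + 3, 15 = 5*3).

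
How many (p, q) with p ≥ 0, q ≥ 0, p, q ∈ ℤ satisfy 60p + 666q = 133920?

21

gcd(666, 60):
  666 = 11·60 + 6
  60 = 10·6
so gcd(666, 60) = 6.
Back-substitute for Bézout coefficients:
  6 = 666 - 11·60
  ... = 60·(-11) + 666·(1)
Scale by 22320: one solution is (-245520, 22320). Reduce p mod 111: (12, 200).
General: p = 12 + 111t, q = 200 - 10t.
p ≥ 0 ⇒ t ≥ 0; q ≥ 0 ⇒ t ≤ 20. So t ∈ [0, 20]: 21 solutions.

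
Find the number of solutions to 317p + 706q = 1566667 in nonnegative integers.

gcd(706, 317) = 1.
By Bézout, 317*(49) + 706*(-22) = 1.
One solution: (479, 2004).
General: p = 479 + 706t, q = 2004 - 317t.
p ≥ 0 ⇒ t ≥ 0; q ≥ 0 ⇒ t ≤ 6. So t ∈ [0, 6]: 7 solutions.

7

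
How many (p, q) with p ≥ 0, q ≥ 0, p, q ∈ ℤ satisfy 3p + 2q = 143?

24

gcd(3, 2):
  3 = 1×2 + 1
  2 = 2×1
so gcd(3, 2) = 1.
Back-substitute for Bézout coefficients:
  1 = 3 - 1×2
  ... = 3×(1) + 2×(-1)
Scale by 143: one solution is (143, -143). Reduce p mod 2: (1, 70).
General: p = 1 + 2t, q = 70 - 3t.
p ≥ 0 ⇒ t ≥ 0; q ≥ 0 ⇒ t ≤ 23. So t ∈ [0, 23]: 24 solutions.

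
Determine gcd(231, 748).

11

gcd(748, 231):
  748 = 3*231 + 55
  231 = 4*55 + 11
  55 = 5*11
so gcd(748, 231) = 11.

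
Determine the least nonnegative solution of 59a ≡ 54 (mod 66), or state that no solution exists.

30

gcd(66, 59):
  66 = 1*59 + 7
  59 = 8*7 + 3
  7 = 2*3 + 1
  3 = 3*1
so gcd(66, 59) = 1.
1 divides 54, so solutions exist.
Back-substitute for Bézout coefficients:
  1 = 7 - 2*3
  ... = 59*(-19) + 66*(17)
So 59*(-19) ≡ 1 (mod 66); multiply by 54: a ≡ -1026 (mod 66).
Smallest nonnegative: a = -1026 mod 66 = 30.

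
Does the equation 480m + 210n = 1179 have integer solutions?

gcd(480, 210) = 30  (480 = 2·210 + 60, 210 = 3·60 + 30, 60 = 2·30).
30 does not divide 1179 (remainder 9), so no integer solutions.

no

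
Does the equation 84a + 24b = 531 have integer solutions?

gcd(84, 24) = 12  (84 = 3*24 + 12, 24 = 2*12).
12 does not divide 531 (remainder 3), so no integer solutions.

no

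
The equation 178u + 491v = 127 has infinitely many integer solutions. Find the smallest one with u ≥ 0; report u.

340

gcd(491, 178):
  491 = 2×178 + 135
  178 = 1×135 + 43
  135 = 3×43 + 6
  43 = 7×6 + 1
  6 = 6×1
so gcd(491, 178) = 1.
1 divides 127, so solutions exist.
Back-substitute for Bézout coefficients:
  1 = 43 - 7×6
  ... = 178×(80) + 491×(-29)
Scale by 127/1 = 127: (u₀, v₀) = (10160, -3683).
General solution: u = 10160 + 491t, v = -3683 - 178t for integer t.
u ≥ 0: smallest is 10160 mod 491 = 340 (at t = -20), with v = -123.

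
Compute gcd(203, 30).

gcd(203, 30) = 1  (203 = 6×30 + 23, 30 = 1×23 + 7, 23 = 3×7 + 2, 7 = 3×2 + 1, 2 = 2×1).

1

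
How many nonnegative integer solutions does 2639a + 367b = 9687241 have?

gcd(2639, 367) = 1.
By Bézout, 2639*(-173) + 367*(1244) = 1.
One solution: (329, 24030).
General: a = 329 + 367t, b = 24030 - 2639t.
a ≥ 0 ⇒ t ≥ 0; b ≥ 0 ⇒ t ≤ 9. So t ∈ [0, 9]: 10 solutions.

10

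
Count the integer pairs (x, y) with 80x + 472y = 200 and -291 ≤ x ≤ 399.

12

gcd(472, 80):
  472 = 5×80 + 72
  80 = 1×72 + 8
  72 = 9×8
so gcd(472, 80) = 8.
Back-substitute for Bézout coefficients:
  8 = 80 - 1×72
  ... = 80×(6) + 472×(-1)
Scale by 25: particular solution (150, -25); reduce x mod 59: (32, -5).
General solution: x = 32 + 59t, y = -5 - 10t for integer t.
-291 ≤ 32 + 59t ≤ 399 gives t ∈ [-5, 6], which is 12 values.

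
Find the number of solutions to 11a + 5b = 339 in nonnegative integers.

6

gcd(11, 5) = 1  (11 = 2*5 + 1, 5 = 5*1).
Back-substituting, 11*(1) + 5*(-2) = 1.
Scale by 339: one solution is (339, -678). Reduce a mod 5: (4, 59).
General: a = 4 + 5t, b = 59 - 11t.
a ≥ 0 ⇒ t ≥ 0; b ≥ 0 ⇒ t ≤ 5. So t ∈ [0, 5]: 6 solutions.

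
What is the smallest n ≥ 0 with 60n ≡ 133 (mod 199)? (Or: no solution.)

gcd(199, 60) = 1.
1 divides 133, so solutions exist.
By Bézout, 60*(-63) + 199*(19) = 1.
So 60*(-63) ≡ 1 (mod 199); multiply by 133: n ≡ -8379 (mod 199).
Smallest nonnegative: n = -8379 mod 199 = 178.

178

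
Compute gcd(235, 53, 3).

1

gcd(235, 53):
  235 = 4·53 + 23
  53 = 2·23 + 7
  23 = 3·7 + 2
  7 = 3·2 + 1
  2 = 2·1
so gcd(235, 53) = 1.
gcd(1, 3) = 1.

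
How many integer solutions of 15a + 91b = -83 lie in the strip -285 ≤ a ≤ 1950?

24

gcd(91, 15):
  91 = 6*15 + 1
  15 = 15*1
so gcd(91, 15) = 1.
Back-substitute for Bézout coefficients:
  1 = 91 - 6*15
  ... = 15*(-6) + 91*(1)
Scale by -83: particular solution (498, -83); reduce a mod 91: (43, -8).
General solution: a = 43 + 91t, b = -8 - 15t for integer t.
-285 ≤ 43 + 91t ≤ 1950 gives t ∈ [-3, 20], which is 24 values.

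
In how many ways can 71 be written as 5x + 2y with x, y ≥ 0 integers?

7

gcd(5, 2) = 1.
By Bézout, 5×(1) + 2×(-2) = 1.
One solution: (1, 33).
General: x = 1 + 2t, y = 33 - 5t.
x ≥ 0 ⇒ t ≥ 0; y ≥ 0 ⇒ t ≤ 6. So t ∈ [0, 6]: 7 solutions.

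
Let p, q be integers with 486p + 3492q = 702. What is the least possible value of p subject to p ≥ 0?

gcd(3492, 486) = 18  (3492 = 7·486 + 90, 486 = 5·90 + 36, 90 = 2·36 + 18, 36 = 2·18).
18 divides 702, so solutions exist.
Back-substituting, 486·(-79) + 3492·(11) = 18.
Scale by 702/18 = 39: (p₀, q₀) = (-3081, 429).
General solution: p = -3081 + 194t, q = 429 - 27t for integer t.
p ≥ 0: smallest is -3081 mod 194 = 23 (at t = 16), with q = -3.

23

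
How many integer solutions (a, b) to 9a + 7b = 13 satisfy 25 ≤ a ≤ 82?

gcd(9, 7):
  9 = 1·7 + 2
  7 = 3·2 + 1
  2 = 2·1
so gcd(9, 7) = 1.
Back-substitute for Bézout coefficients:
  1 = 7 - 3·2
  ... = 9·(-3) + 7·(4)
Scale by 13: particular solution (-39, 52); reduce a mod 7: (3, -2).
General solution: a = 3 + 7t, b = -2 - 9t for integer t.
25 ≤ 3 + 7t ≤ 82 gives t ∈ [4, 11], which is 8 values.

8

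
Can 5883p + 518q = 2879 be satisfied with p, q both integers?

no

gcd(5883, 518) = 37  (5883 = 11·518 + 185, 518 = 2·185 + 148, 185 = 1·148 + 37, 148 = 4·37).
37 does not divide 2879 (remainder 30), so no integer solutions.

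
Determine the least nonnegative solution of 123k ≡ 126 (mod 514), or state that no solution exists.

gcd(514, 123) = 1  (514 = 4×123 + 22, 123 = 5×22 + 13, 22 = 1×13 + 9, 13 = 1×9 + 4, 9 = 2×4 + 1, 4 = 4×1).
1 divides 126, so solutions exist.
Back-substituting, 123×(-117) + 514×(28) = 1.
So 123×(-117) ≡ 1 (mod 514); multiply by 126: k ≡ -14742 (mod 514).
Smallest nonnegative: k = -14742 mod 514 = 164.

164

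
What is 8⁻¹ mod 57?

gcd(57, 8) = 1  (57 = 7·8 + 1, 8 = 8·1).
Back-substituting, 8·(-7) + 57·(1) = 1.
So 8·-7 ≡ 1 (mod 57), and -7 mod 57 = 50.

50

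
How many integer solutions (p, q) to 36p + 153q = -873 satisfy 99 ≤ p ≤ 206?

gcd(153, 36) = 9.
By Bézout, 36·(-4) + 153·(1) = 9.
Particular solution: (14, -9).
General solution: p = 14 + 17t, q = -9 - 4t for integer t.
99 ≤ 14 + 17t ≤ 206 gives t ∈ [5, 11], which is 7 values.

7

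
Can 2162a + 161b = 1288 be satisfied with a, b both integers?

gcd(2162, 161) = 23.
23 divides 1288, so integer solutions exist.

yes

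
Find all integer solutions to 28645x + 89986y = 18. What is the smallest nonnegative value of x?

28122

gcd(89986, 28645) = 1.
1 divides 18, so solutions exist.
By Bézout, 28645*(-28433) + 89986*(9051) = 1.
Scale by 18/1 = 18: (x₀, y₀) = (-511794, 162918).
General solution: x = -511794 + 89986t, y = 162918 - 28645t for integer t.
x ≥ 0: smallest is -511794 mod 89986 = 28122 (at t = 6), with y = -8952.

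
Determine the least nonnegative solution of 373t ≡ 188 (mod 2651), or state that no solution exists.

gcd(2651, 373) = 1  (2651 = 7×373 + 40, 373 = 9×40 + 13, 40 = 3×13 + 1, 13 = 13×1).
1 divides 188, so solutions exist.
Back-substituting, 373×(-199) + 2651×(28) = 1.
So 373×(-199) ≡ 1 (mod 2651); multiply by 188: t ≡ -37412 (mod 2651).
Smallest nonnegative: t = -37412 mod 2651 = 2353.

2353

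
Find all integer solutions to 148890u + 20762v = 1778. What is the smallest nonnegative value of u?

gcd(148890, 20762):
  148890 = 7*20762 + 3556
  20762 = 5*3556 + 2982
  3556 = 1*2982 + 574
  2982 = 5*574 + 112
  574 = 5*112 + 14
  112 = 8*14
so gcd(148890, 20762) = 14.
14 divides 1778, so solutions exist.
Back-substitute for Bézout coefficients:
  14 = 574 - 5*112
  ... = 148890*(181) + 20762*(-1298)
Scale by 1778/14 = 127: (u₀, v₀) = (22987, -164846).
General solution: u = 22987 + 1483t, v = -164846 - 10635t for integer t.
u ≥ 0: smallest is 22987 mod 1483 = 742 (at t = -15), with v = -5321.

742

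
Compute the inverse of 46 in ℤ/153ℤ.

10

gcd(153, 46) = 1  (153 = 3*46 + 15, 46 = 3*15 + 1, 15 = 15*1).
Back-substituting, 46*(10) + 153*(-3) = 1.
So 46*10 ≡ 1 (mod 153), and 10 mod 153 = 10.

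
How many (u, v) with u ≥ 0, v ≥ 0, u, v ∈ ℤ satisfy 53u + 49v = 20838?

8

gcd(53, 49) = 1  (53 = 1*49 + 4, 49 = 12*4 + 1, 4 = 4*1).
Back-substituting, 53*(-12) + 49*(13) = 1.
Scale by 20838: one solution is (-250056, 270894). Reduce u mod 49: (40, 382).
General: u = 40 + 49t, v = 382 - 53t.
u ≥ 0 ⇒ t ≥ 0; v ≥ 0 ⇒ t ≤ 7. So t ∈ [0, 7]: 8 solutions.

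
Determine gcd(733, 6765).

gcd(6765, 733):
  6765 = 9×733 + 168
  733 = 4×168 + 61
  168 = 2×61 + 46
  61 = 1×46 + 15
  46 = 3×15 + 1
  15 = 15×1
so gcd(6765, 733) = 1.

1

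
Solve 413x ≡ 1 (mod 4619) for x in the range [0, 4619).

3221

gcd(4619, 413):
  4619 = 11×413 + 76
  413 = 5×76 + 33
  76 = 2×33 + 10
  33 = 3×10 + 3
  10 = 3×3 + 1
  3 = 3×1
so gcd(4619, 413) = 1.
Back-substitute for Bézout coefficients:
  1 = 10 - 3×3
  ... = 413×(-1398) + 4619×(125)
So 413×-1398 ≡ 1 (mod 4619), and -1398 mod 4619 = 3221.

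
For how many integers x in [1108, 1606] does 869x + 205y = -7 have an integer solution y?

3

gcd(869, 205) = 1  (869 = 4·205 + 49, 205 = 4·49 + 9, 49 = 5·9 + 4, 9 = 2·4 + 1, 4 = 4·1).
Back-substituting, 869·(-46) + 205·(195) = 1.
Scale by -7: particular solution (322, -1365); reduce x mod 205: (117, -496).
General solution: x = 117 + 205t, y = -496 - 869t for integer t.
1108 ≤ 117 + 205t ≤ 1606 gives t ∈ [5, 7], which is 3 values.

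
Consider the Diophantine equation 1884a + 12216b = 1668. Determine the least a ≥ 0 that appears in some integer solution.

gcd(12216, 1884):
  12216 = 6·1884 + 912
  1884 = 2·912 + 60
  912 = 15·60 + 12
  60 = 5·12
so gcd(12216, 1884) = 12.
12 divides 1668, so solutions exist.
Back-substitute for Bézout coefficients:
  12 = 912 - 15·60
  ... = 1884·(-201) + 12216·(31)
Scale by 1668/12 = 139: (a₀, b₀) = (-27939, 4309).
General solution: a = -27939 + 1018t, b = 4309 - 157t for integer t.
a ≥ 0: smallest is -27939 mod 1018 = 565 (at t = 28), with b = -87.

565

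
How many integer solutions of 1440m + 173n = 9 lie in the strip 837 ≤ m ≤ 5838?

28

gcd(1440, 173):
  1440 = 8×173 + 56
  173 = 3×56 + 5
  56 = 11×5 + 1
  5 = 5×1
so gcd(1440, 173) = 1.
Back-substitute for Bézout coefficients:
  1 = 56 - 11×5
  ... = 1440×(34) + 173×(-283)
Scale by 9: particular solution (306, -2547); reduce m mod 173: (133, -1107).
General solution: m = 133 + 173t, n = -1107 - 1440t for integer t.
837 ≤ 133 + 173t ≤ 5838 gives t ∈ [5, 32], which is 28 values.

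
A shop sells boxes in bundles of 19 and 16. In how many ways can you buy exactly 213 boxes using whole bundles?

1

Need nonnegative integers with 19j + 16k = 213.
gcd(19, 16) = 1, and 19·(-5) + 16·(6) = 1.
So (j₀, k₀) = (-1065, 1278); general j = -1065 + 16t, k = 1278 - 19t.
j ≥ 0 ⇒ t ≥ 67; k ≥ 0 ⇒ t ≤ 67. That's 1 value of t.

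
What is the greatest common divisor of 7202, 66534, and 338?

gcd(66534, 7202) = 26  (66534 = 9·7202 + 1716, 7202 = 4·1716 + 338, 1716 = 5·338 + 26, 338 = 13·26).
gcd(26, 338) = 26.

26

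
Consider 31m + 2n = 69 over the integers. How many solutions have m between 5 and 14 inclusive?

gcd(31, 2):
  31 = 15*2 + 1
  2 = 2*1
so gcd(31, 2) = 1.
Back-substitute for Bézout coefficients:
  1 = 31 - 15*2
  ... = 31*(1) + 2*(-15)
Scale by 69: particular solution (69, -1035); reduce m mod 2: (1, 19).
General solution: m = 1 + 2t, n = 19 - 31t for integer t.
5 ≤ 1 + 2t ≤ 14 gives t ∈ [2, 6], which is 5 values.

5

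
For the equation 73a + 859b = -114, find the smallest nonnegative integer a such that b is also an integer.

gcd(859, 73) = 1.
1 divides -114, so solutions exist.
By Bézout, 73·(-353) + 859·(30) = 1.
Scale by -114/1 = -114: (a₀, b₀) = (40242, -3420).
General solution: a = 40242 + 859t, b = -3420 - 73t for integer t.
a ≥ 0: smallest is 40242 mod 859 = 728 (at t = -46), with b = -62.

728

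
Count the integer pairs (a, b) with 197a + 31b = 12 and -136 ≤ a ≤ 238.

12

gcd(197, 31) = 1  (197 = 6×31 + 11, 31 = 2×11 + 9, 11 = 1×9 + 2, 9 = 4×2 + 1, 2 = 2×1).
Back-substituting, 197×(-14) + 31×(89) = 1.
Scale by 12: particular solution (-168, 1068); reduce a mod 31: (18, -114).
General solution: a = 18 + 31t, b = -114 - 197t for integer t.
-136 ≤ 18 + 31t ≤ 238 gives t ∈ [-4, 7], which is 12 values.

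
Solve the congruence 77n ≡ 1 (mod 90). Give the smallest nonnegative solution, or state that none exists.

83

gcd(90, 77) = 1.
1 divides 1, so solutions exist.
By Bézout, 77*(-7) + 90*(6) = 1.
So 77*(-7) ≡ 1 (mod 90); multiply by 1: n ≡ -7 (mod 90).
Smallest nonnegative: n = -7 mod 90 = 83.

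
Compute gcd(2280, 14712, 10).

2

gcd(14712, 2280) = 24  (14712 = 6·2280 + 1032, 2280 = 2·1032 + 216, 1032 = 4·216 + 168, 216 = 1·168 + 48, 168 = 3·48 + 24, 48 = 2·24).
gcd(24, 10) = 2.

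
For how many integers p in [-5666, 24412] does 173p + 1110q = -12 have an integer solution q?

27

gcd(1110, 173) = 1  (1110 = 6×173 + 72, 173 = 2×72 + 29, 72 = 2×29 + 14, 29 = 2×14 + 1, 14 = 14×1).
Back-substituting, 173×(77) + 1110×(-12) = 1.
Scale by -12: particular solution (-924, 144); reduce p mod 1110: (186, -29).
General solution: p = 186 + 1110t, q = -29 - 173t for integer t.
-5666 ≤ 186 + 1110t ≤ 24412 gives t ∈ [-5, 21], which is 27 values.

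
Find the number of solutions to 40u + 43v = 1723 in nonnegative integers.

1

gcd(43, 40) = 1  (43 = 1*40 + 3, 40 = 13*3 + 1, 3 = 3*1).
Back-substituting, 40*(14) + 43*(-13) = 1.
Scale by 1723: one solution is (24122, -22399). Reduce u mod 43: (42, 1).
General: u = 42 + 43t, v = 1 - 40t.
u ≥ 0 ⇒ t ≥ 0; v ≥ 0 ⇒ t ≤ 0. So t ∈ [0, 0]: 1 solution.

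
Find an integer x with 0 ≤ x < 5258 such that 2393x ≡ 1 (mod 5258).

3665

gcd(5258, 2393) = 1  (5258 = 2×2393 + 472, 2393 = 5×472 + 33, 472 = 14×33 + 10, 33 = 3×10 + 3, 10 = 3×3 + 1, 3 = 3×1).
Back-substituting, 2393×(-1593) + 5258×(725) = 1.
So 2393×-1593 ≡ 1 (mod 5258), and -1593 mod 5258 = 3665.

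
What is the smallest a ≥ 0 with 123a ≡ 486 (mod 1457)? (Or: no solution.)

gcd(1457, 123):
  1457 = 11·123 + 104
  123 = 1·104 + 19
  104 = 5·19 + 9
  19 = 2·9 + 1
  9 = 9·1
so gcd(1457, 123) = 1.
1 divides 486, so solutions exist.
Back-substitute for Bézout coefficients:
  1 = 19 - 2·9
  ... = 123·(154) + 1457·(-13)
So 123·(154) ≡ 1 (mod 1457); multiply by 486: a ≡ 74844 (mod 1457).
Smallest nonnegative: a = 74844 mod 1457 = 537.

537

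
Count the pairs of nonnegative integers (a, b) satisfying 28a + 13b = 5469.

gcd(28, 13) = 1.
By Bézout, 28×(-6) + 13×(13) = 1.
One solution: (11, 397).
General: a = 11 + 13t, b = 397 - 28t.
a ≥ 0 ⇒ t ≥ 0; b ≥ 0 ⇒ t ≤ 14. So t ∈ [0, 14]: 15 solutions.

15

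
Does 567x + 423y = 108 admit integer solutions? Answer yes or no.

gcd(567, 423):
  567 = 1·423 + 144
  423 = 2·144 + 135
  144 = 1·135 + 9
  135 = 15·9
so gcd(567, 423) = 9.
9 divides 108, so integer solutions exist.

yes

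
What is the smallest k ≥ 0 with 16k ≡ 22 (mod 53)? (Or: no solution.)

8

gcd(53, 16):
  53 = 3×16 + 5
  16 = 3×5 + 1
  5 = 5×1
so gcd(53, 16) = 1.
1 divides 22, so solutions exist.
Back-substitute for Bézout coefficients:
  1 = 16 - 3×5
  ... = 16×(10) + 53×(-3)
So 16×(10) ≡ 1 (mod 53); multiply by 22: k ≡ 220 (mod 53).
Smallest nonnegative: k = 220 mod 53 = 8.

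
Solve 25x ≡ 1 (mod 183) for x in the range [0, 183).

22

gcd(183, 25):
  183 = 7×25 + 8
  25 = 3×8 + 1
  8 = 8×1
so gcd(183, 25) = 1.
Back-substitute for Bézout coefficients:
  1 = 25 - 3×8
  ... = 25×(22) + 183×(-3)
So 25×22 ≡ 1 (mod 183), and 22 mod 183 = 22.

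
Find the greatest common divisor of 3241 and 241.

1

gcd(3241, 241):
  3241 = 13·241 + 108
  241 = 2·108 + 25
  108 = 4·25 + 8
  25 = 3·8 + 1
  8 = 8·1
so gcd(3241, 241) = 1.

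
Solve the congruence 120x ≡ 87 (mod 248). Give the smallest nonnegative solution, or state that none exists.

no solution

gcd(248, 120) = 8.
8 does not divide 87, so the congruence has no solution.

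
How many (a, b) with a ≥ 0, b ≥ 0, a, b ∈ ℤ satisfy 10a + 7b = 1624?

gcd(10, 7):
  10 = 1·7 + 3
  7 = 2·3 + 1
  3 = 3·1
so gcd(10, 7) = 1.
Back-substitute for Bézout coefficients:
  1 = 7 - 2·3
  ... = 10·(-2) + 7·(3)
Scale by 1624: one solution is (-3248, 4872). Reduce a mod 7: (0, 232).
General: a = 0 + 7t, b = 232 - 10t.
a ≥ 0 ⇒ t ≥ 0; b ≥ 0 ⇒ t ≤ 23. So t ∈ [0, 23]: 24 solutions.

24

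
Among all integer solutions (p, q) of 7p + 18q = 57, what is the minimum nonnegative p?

3

gcd(18, 7):
  18 = 2·7 + 4
  7 = 1·4 + 3
  4 = 1·3 + 1
  3 = 3·1
so gcd(18, 7) = 1.
1 divides 57, so solutions exist.
Back-substitute for Bézout coefficients:
  1 = 4 - 1·3
  ... = 7·(-5) + 18·(2)
Scale by 57/1 = 57: (p₀, q₀) = (-285, 114).
General solution: p = -285 + 18t, q = 114 - 7t for integer t.
p ≥ 0: smallest is -285 mod 18 = 3 (at t = 16), with q = 2.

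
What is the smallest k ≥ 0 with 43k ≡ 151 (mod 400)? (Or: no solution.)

357

gcd(400, 43) = 1.
1 divides 151, so solutions exist.
By Bézout, 43·(-93) + 400·(10) = 1.
So 43·(-93) ≡ 1 (mod 400); multiply by 151: k ≡ -14043 (mod 400).
Smallest nonnegative: k = -14043 mod 400 = 357.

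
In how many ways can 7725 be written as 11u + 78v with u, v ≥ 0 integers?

9

gcd(78, 11):
  78 = 7*11 + 1
  11 = 11*1
so gcd(78, 11) = 1.
Back-substitute for Bézout coefficients:
  1 = 78 - 7*11
  ... = 11*(-7) + 78*(1)
Scale by 7725: one solution is (-54075, 7725). Reduce u mod 78: (57, 91).
General: u = 57 + 78t, v = 91 - 11t.
u ≥ 0 ⇒ t ≥ 0; v ≥ 0 ⇒ t ≤ 8. So t ∈ [0, 8]: 9 solutions.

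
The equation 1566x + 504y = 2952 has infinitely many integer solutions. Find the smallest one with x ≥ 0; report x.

gcd(1566, 504) = 18  (1566 = 3×504 + 54, 504 = 9×54 + 18, 54 = 3×18).
18 divides 2952, so solutions exist.
Back-substituting, 1566×(-9) + 504×(28) = 18.
Scale by 2952/18 = 164: (x₀, y₀) = (-1476, 4592).
General solution: x = -1476 + 28t, y = 4592 - 87t for integer t.
x ≥ 0: smallest is -1476 mod 28 = 8 (at t = 53), with y = -19.

8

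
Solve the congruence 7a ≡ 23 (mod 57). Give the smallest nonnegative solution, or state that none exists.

44

gcd(57, 7) = 1  (57 = 8·7 + 1, 7 = 7·1).
1 divides 23, so solutions exist.
Back-substituting, 7·(-8) + 57·(1) = 1.
So 7·(-8) ≡ 1 (mod 57); multiply by 23: a ≡ -184 (mod 57).
Smallest nonnegative: a = -184 mod 57 = 44.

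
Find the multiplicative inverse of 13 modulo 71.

gcd(71, 13) = 1  (71 = 5×13 + 6, 13 = 2×6 + 1, 6 = 6×1).
Back-substituting, 13×(11) + 71×(-2) = 1.
So 13×11 ≡ 1 (mod 71), and 11 mod 71 = 11.

11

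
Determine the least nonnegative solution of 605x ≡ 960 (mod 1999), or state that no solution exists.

gcd(1999, 605) = 1  (1999 = 3*605 + 184, 605 = 3*184 + 53, 184 = 3*53 + 25, 53 = 2*25 + 3, 25 = 8*3 + 1, 3 = 3*1).
1 divides 960, so solutions exist.
Back-substituting, 605*(-641) + 1999*(194) = 1.
So 605*(-641) ≡ 1 (mod 1999); multiply by 960: x ≡ -615360 (mod 1999).
Smallest nonnegative: x = -615360 mod 1999 = 332.

332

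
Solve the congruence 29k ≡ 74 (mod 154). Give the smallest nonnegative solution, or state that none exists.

gcd(154, 29):
  154 = 5·29 + 9
  29 = 3·9 + 2
  9 = 4·2 + 1
  2 = 2·1
so gcd(154, 29) = 1.
1 divides 74, so solutions exist.
Back-substitute for Bézout coefficients:
  1 = 9 - 4·2
  ... = 29·(-69) + 154·(13)
So 29·(-69) ≡ 1 (mod 154); multiply by 74: k ≡ -5106 (mod 154).
Smallest nonnegative: k = -5106 mod 154 = 130.

130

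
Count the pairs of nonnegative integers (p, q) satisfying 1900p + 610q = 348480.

3

gcd(1900, 610) = 10.
By Bézout, 1900·(-26) + 610·(81) = 10.
One solution: (46, 428).
General: p = 46 + 61t, q = 428 - 190t.
p ≥ 0 ⇒ t ≥ 0; q ≥ 0 ⇒ t ≤ 2. So t ∈ [0, 2]: 3 solutions.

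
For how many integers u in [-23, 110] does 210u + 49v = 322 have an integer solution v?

19

gcd(210, 49) = 7  (210 = 4*49 + 14, 49 = 3*14 + 7, 14 = 2*7).
Back-substituting, 210*(-3) + 49*(13) = 7.
Scale by 46: particular solution (-138, 598); reduce u mod 7: (2, -2).
General solution: u = 2 + 7t, v = -2 - 30t for integer t.
-23 ≤ 2 + 7t ≤ 110 gives t ∈ [-3, 15], which is 19 values.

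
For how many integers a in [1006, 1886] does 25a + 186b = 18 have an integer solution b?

gcd(186, 25) = 1  (186 = 7×25 + 11, 25 = 2×11 + 3, 11 = 3×3 + 2, 3 = 1×2 + 1, 2 = 2×1).
Back-substituting, 25×(67) + 186×(-9) = 1.
Scale by 18: particular solution (1206, -162); reduce a mod 186: (90, -12).
General solution: a = 90 + 186t, b = -12 - 25t for integer t.
1006 ≤ 90 + 186t ≤ 1886 gives t ∈ [5, 9], which is 5 values.

5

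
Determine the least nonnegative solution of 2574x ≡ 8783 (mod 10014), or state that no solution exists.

no solution

gcd(10014, 2574) = 6  (10014 = 3·2574 + 2292, 2574 = 1·2292 + 282, 2292 = 8·282 + 36, 282 = 7·36 + 30, 36 = 1·30 + 6, 30 = 5·6).
6 does not divide 8783, so the congruence has no solution.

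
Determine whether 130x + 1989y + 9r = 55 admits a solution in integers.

yes

gcd(1989, 130) = 13  (1989 = 15*130 + 39, 130 = 3*39 + 13, 39 = 3*13).
gcd(13, 9) = 1.
1 divides 55, so integer solutions exist.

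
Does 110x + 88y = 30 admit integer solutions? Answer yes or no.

no

gcd(110, 88):
  110 = 1·88 + 22
  88 = 4·22
so gcd(110, 88) = 22.
22 does not divide 30 (remainder 8), so no integer solutions.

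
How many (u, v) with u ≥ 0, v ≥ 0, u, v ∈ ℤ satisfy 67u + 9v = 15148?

gcd(67, 9):
  67 = 7×9 + 4
  9 = 2×4 + 1
  4 = 4×1
so gcd(67, 9) = 1.
Back-substitute for Bézout coefficients:
  1 = 9 - 2×4
  ... = 67×(-2) + 9×(15)
Scale by 15148: one solution is (-30296, 227220). Reduce u mod 9: (7, 1631).
General: u = 7 + 9t, v = 1631 - 67t.
u ≥ 0 ⇒ t ≥ 0; v ≥ 0 ⇒ t ≤ 24. So t ∈ [0, 24]: 25 solutions.

25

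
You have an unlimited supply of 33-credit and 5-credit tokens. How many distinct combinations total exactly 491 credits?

3

Need nonnegative integers with 33j + 5k = 491.
gcd(33, 5) = 1, and 33·(2) + 5·(-13) = 1.
So (j₀, k₀) = (982, -6383); general j = 982 + 5t, k = -6383 - 33t.
j ≥ 0 ⇒ t ≥ -196; k ≥ 0 ⇒ t ≤ -194. That's 3 values of t.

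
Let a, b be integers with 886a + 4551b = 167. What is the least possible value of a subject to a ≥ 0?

gcd(4551, 886):
  4551 = 5×886 + 121
  886 = 7×121 + 39
  121 = 3×39 + 4
  39 = 9×4 + 3
  4 = 1×3 + 1
  3 = 3×1
so gcd(4551, 886) = 1.
1 divides 167, so solutions exist.
Back-substitute for Bézout coefficients:
  1 = 4 - 1×3
  ... = 886×(-1166) + 4551×(227)
Scale by 167/1 = 167: (a₀, b₀) = (-194722, 37909).
General solution: a = -194722 + 4551t, b = 37909 - 886t for integer t.
a ≥ 0: smallest is -194722 mod 4551 = 971 (at t = 43), with b = -189.

971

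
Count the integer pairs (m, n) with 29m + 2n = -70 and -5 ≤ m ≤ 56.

gcd(29, 2) = 1.
By Bézout, 29×(1) + 2×(-14) = 1.
Particular solution: (0, -35).
General solution: m = 0 + 2t, n = -35 - 29t for integer t.
-5 ≤ 0 + 2t ≤ 56 gives t ∈ [-2, 28], which is 31 values.

31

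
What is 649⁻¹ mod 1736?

1193

gcd(1736, 649):
  1736 = 2·649 + 438
  649 = 1·438 + 211
  438 = 2·211 + 16
  211 = 13·16 + 3
  16 = 5·3 + 1
  3 = 3·1
so gcd(1736, 649) = 1.
Back-substitute for Bézout coefficients:
  1 = 16 - 5·3
  ... = 649·(-543) + 1736·(203)
So 649·-543 ≡ 1 (mod 1736), and -543 mod 1736 = 1193.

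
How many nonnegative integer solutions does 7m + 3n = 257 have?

12

gcd(7, 3) = 1  (7 = 2·3 + 1, 3 = 3·1).
Back-substituting, 7·(1) + 3·(-2) = 1.
Scale by 257: one solution is (257, -514). Reduce m mod 3: (2, 81).
General: m = 2 + 3t, n = 81 - 7t.
m ≥ 0 ⇒ t ≥ 0; n ≥ 0 ⇒ t ≤ 11. So t ∈ [0, 11]: 12 solutions.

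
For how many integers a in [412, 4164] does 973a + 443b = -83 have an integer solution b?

gcd(973, 443):
  973 = 2*443 + 87
  443 = 5*87 + 8
  87 = 10*8 + 7
  8 = 1*7 + 1
  7 = 7*1
so gcd(973, 443) = 1.
Back-substitute for Bézout coefficients:
  1 = 8 - 1*7
  ... = 973*(-56) + 443*(123)
Scale by -83: particular solution (4648, -10209); reduce a mod 443: (218, -479).
General solution: a = 218 + 443t, b = -479 - 973t for integer t.
412 ≤ 218 + 443t ≤ 4164 gives t ∈ [1, 8], which is 8 values.

8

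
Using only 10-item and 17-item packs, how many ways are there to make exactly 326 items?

Need nonnegative integers with 10j + 17k = 326.
gcd(10, 17) = 1, and 10·(-5) + 17·(3) = 1.
So (j₀, k₀) = (-1630, 978); general j = -1630 + 17t, k = 978 - 10t.
j ≥ 0 ⇒ t ≥ 96; k ≥ 0 ⇒ t ≤ 97. That's 2 values of t.

2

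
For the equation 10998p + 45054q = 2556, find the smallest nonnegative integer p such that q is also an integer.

754

gcd(45054, 10998) = 18  (45054 = 4*10998 + 1062, 10998 = 10*1062 + 378, 1062 = 2*378 + 306, 378 = 1*306 + 72, 306 = 4*72 + 18, 72 = 4*18).
18 divides 2556, so solutions exist.
Back-substituting, 10998*(-594) + 45054*(145) = 18.
Scale by 2556/18 = 142: (p₀, q₀) = (-84348, 20590).
General solution: p = -84348 + 2503t, q = 20590 - 611t for integer t.
p ≥ 0: smallest is -84348 mod 2503 = 754 (at t = 34), with q = -184.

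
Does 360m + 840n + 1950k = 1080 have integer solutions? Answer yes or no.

gcd(840, 360) = 120  (840 = 2*360 + 120, 360 = 3*120).
gcd(120, 1950) = 30.
30 divides 1080, so integer solutions exist.

yes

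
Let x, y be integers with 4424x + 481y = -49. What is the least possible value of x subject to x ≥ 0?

121

gcd(4424, 481) = 1  (4424 = 9*481 + 95, 481 = 5*95 + 6, 95 = 15*6 + 5, 6 = 1*5 + 1, 5 = 5*1).
1 divides -49, so solutions exist.
Back-substituting, 4424*(-81) + 481*(745) = 1.
Scale by -49/1 = -49: (x₀, y₀) = (3969, -36505).
General solution: x = 3969 + 481t, y = -36505 - 4424t for integer t.
x ≥ 0: smallest is 3969 mod 481 = 121 (at t = -8), with y = -1113.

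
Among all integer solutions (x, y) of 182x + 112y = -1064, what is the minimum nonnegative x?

gcd(182, 112) = 14.
14 divides -1064, so solutions exist.
By Bézout, 182×(-3) + 112×(5) = 14.
Scale by -1064/14 = -76: (x₀, y₀) = (228, -380).
General solution: x = 228 + 8t, y = -380 - 13t for integer t.
x ≥ 0: smallest is 228 mod 8 = 4 (at t = -28), with y = -16.

4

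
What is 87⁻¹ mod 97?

29

gcd(97, 87) = 1.
By Bézout, 87*(29) + 97*(-26) = 1.
So 87*29 ≡ 1 (mod 97), and 29 mod 97 = 29.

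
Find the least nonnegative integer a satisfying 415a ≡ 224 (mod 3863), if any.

gcd(3863, 415) = 1.
1 divides 224, so solutions exist.
By Bézout, 415*(-996) + 3863*(107) = 1.
So 415*(-996) ≡ 1 (mod 3863); multiply by 224: a ≡ -223104 (mod 3863).
Smallest nonnegative: a = -223104 mod 3863 = 950.

950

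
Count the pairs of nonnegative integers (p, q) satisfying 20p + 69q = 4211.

3

gcd(69, 20) = 1  (69 = 3·20 + 9, 20 = 2·9 + 2, 9 = 4·2 + 1, 2 = 2·1).
Back-substituting, 20·(-31) + 69·(9) = 1.
Scale by 4211: one solution is (-130541, 37899). Reduce p mod 69: (7, 59).
General: p = 7 + 69t, q = 59 - 20t.
p ≥ 0 ⇒ t ≥ 0; q ≥ 0 ⇒ t ≤ 2. So t ∈ [0, 2]: 3 solutions.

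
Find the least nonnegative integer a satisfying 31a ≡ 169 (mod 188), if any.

151

gcd(188, 31) = 1.
1 divides 169, so solutions exist.
By Bézout, 31*(91) + 188*(-15) = 1.
So 31*(91) ≡ 1 (mod 188); multiply by 169: a ≡ 15379 (mod 188).
Smallest nonnegative: a = 15379 mod 188 = 151.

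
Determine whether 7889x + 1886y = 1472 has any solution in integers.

gcd(7889, 1886) = 23.
23 divides 1472, so integer solutions exist.

yes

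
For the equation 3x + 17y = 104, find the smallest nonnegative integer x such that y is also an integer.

gcd(17, 3) = 1  (17 = 5×3 + 2, 3 = 1×2 + 1, 2 = 2×1).
1 divides 104, so solutions exist.
Back-substituting, 3×(6) + 17×(-1) = 1.
Scale by 104/1 = 104: (x₀, y₀) = (624, -104).
General solution: x = 624 + 17t, y = -104 - 3t for integer t.
x ≥ 0: smallest is 624 mod 17 = 12 (at t = -36), with y = 4.

12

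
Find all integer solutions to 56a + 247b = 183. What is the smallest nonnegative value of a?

140

gcd(247, 56) = 1.
1 divides 183, so solutions exist.
By Bézout, 56·(75) + 247·(-17) = 1.
Scale by 183/1 = 183: (a₀, b₀) = (13725, -3111).
General solution: a = 13725 + 247t, b = -3111 - 56t for integer t.
a ≥ 0: smallest is 13725 mod 247 = 140 (at t = -55), with b = -31.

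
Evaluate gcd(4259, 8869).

1

gcd(8869, 4259) = 1  (8869 = 2·4259 + 351, 4259 = 12·351 + 47, 351 = 7·47 + 22, 47 = 2·22 + 3, 22 = 7·3 + 1, 3 = 3·1).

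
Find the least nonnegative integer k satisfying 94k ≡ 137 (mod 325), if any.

gcd(325, 94) = 1.
1 divides 137, so solutions exist.
By Bézout, 94·(-121) + 325·(35) = 1.
So 94·(-121) ≡ 1 (mod 325); multiply by 137: k ≡ -16577 (mod 325).
Smallest nonnegative: k = -16577 mod 325 = 323.

323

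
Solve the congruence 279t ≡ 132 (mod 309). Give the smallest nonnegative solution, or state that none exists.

gcd(309, 279):
  309 = 1×279 + 30
  279 = 9×30 + 9
  30 = 3×9 + 3
  9 = 3×3
so gcd(309, 279) = 3.
3 divides 132, so solutions exist.
Back-substitute for Bézout coefficients:
  3 = 30 - 3×9
  ... = 279×(-31) + 309×(28)
So 279×(-31) ≡ 3 (mod 309); multiply by 44: t ≡ -1364 (mod 103).
Smallest nonnegative: t = -1364 mod 103 = 78.

78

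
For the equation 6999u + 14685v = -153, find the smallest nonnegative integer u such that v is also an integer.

2138

gcd(14685, 6999):
  14685 = 2*6999 + 687
  6999 = 10*687 + 129
  687 = 5*129 + 42
  129 = 3*42 + 3
  42 = 14*3
so gcd(14685, 6999) = 3.
3 divides -153, so solutions exist.
Back-substitute for Bézout coefficients:
  3 = 129 - 3*42
  ... = 6999*(342) + 14685*(-163)
Scale by -153/3 = -51: (u₀, v₀) = (-17442, 8313).
General solution: u = -17442 + 4895t, v = 8313 - 2333t for integer t.
u ≥ 0: smallest is -17442 mod 4895 = 2138 (at t = 4), with v = -1019.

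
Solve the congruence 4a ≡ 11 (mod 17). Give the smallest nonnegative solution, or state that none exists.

7

gcd(17, 4):
  17 = 4·4 + 1
  4 = 4·1
so gcd(17, 4) = 1.
1 divides 11, so solutions exist.
Back-substitute for Bézout coefficients:
  1 = 17 - 4·4
  ... = 4·(-4) + 17·(1)
So 4·(-4) ≡ 1 (mod 17); multiply by 11: a ≡ -44 (mod 17).
Smallest nonnegative: a = -44 mod 17 = 7.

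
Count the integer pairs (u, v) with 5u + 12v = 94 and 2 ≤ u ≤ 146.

13

gcd(12, 5):
  12 = 2·5 + 2
  5 = 2·2 + 1
  2 = 2·1
so gcd(12, 5) = 1.
Back-substitute for Bézout coefficients:
  1 = 5 - 2·2
  ... = 5·(5) + 12·(-2)
Scale by 94: particular solution (470, -188); reduce u mod 12: (2, 7).
General solution: u = 2 + 12t, v = 7 - 5t for integer t.
2 ≤ 2 + 12t ≤ 146 gives t ∈ [0, 12], which is 13 values.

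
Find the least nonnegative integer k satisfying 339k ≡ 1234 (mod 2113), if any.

147

gcd(2113, 339):
  2113 = 6·339 + 79
  339 = 4·79 + 23
  79 = 3·23 + 10
  23 = 2·10 + 3
  10 = 3·3 + 1
  3 = 3·1
so gcd(2113, 339) = 1.
1 divides 1234, so solutions exist.
Back-substitute for Bézout coefficients:
  1 = 10 - 3·3
  ... = 339·(-642) + 2113·(103)
So 339·(-642) ≡ 1 (mod 2113); multiply by 1234: k ≡ -792228 (mod 2113).
Smallest nonnegative: k = -792228 mod 2113 = 147.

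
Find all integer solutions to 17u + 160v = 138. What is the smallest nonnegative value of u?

gcd(160, 17):
  160 = 9*17 + 7
  17 = 2*7 + 3
  7 = 2*3 + 1
  3 = 3*1
so gcd(160, 17) = 1.
1 divides 138, so solutions exist.
Back-substitute for Bézout coefficients:
  1 = 7 - 2*3
  ... = 17*(-47) + 160*(5)
Scale by 138/1 = 138: (u₀, v₀) = (-6486, 690).
General solution: u = -6486 + 160t, v = 690 - 17t for integer t.
u ≥ 0: smallest is -6486 mod 160 = 74 (at t = 41), with v = -7.

74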